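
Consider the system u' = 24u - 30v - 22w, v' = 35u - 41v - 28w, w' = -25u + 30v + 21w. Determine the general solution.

Coefficient matrix A = [[24, -30, -22], [35, -41, -28], [-25, 30, 21]].
det(A - λI) = 0 gives eigenvalues λ = -1, 1, 4.
For λ=-1: eigenvector (-4,-7,5).
For λ=1: eigenvector (2,3,-2).
For λ=4: eigenvector (5,7,-5).
General solution: C_1e^(-t)(-4,-7,5) + C_2e^(t)(2,3,-2) + C_3e^(4t)(5,7,-5).

u(t) = -4C_1e^(-t) + 2C_2e^(t) + 5C_3e^(4t), v(t) = -7C_1e^(-t) + 3C_2e^(t) + 7C_3e^(4t), w(t) = 5C_1e^(-t) - 2C_2e^(t) - 5C_3e^(4t)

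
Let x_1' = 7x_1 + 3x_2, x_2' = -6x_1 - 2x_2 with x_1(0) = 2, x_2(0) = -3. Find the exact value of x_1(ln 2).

18

A = [[7,3],[-6,-2]]; eigenvalues λ = 1, 4.
Eigenvectors: (-1,2) for λ=1, (1,-1) for λ=4.
From the initial condition, c_1 = -1, c_2 = 1.
x_1(ln 2) = (-1)(2^1)(-1) + (1)(2^4)(1) = 18.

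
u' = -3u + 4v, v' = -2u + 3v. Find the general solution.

u(t) = -C_1e^(t) - 2C_2e^(-t), v(t) = -C_1e^(t) - C_2e^(-t)

Coefficient matrix A = [[-3, 4], [-2, 3]].
Characteristic polynomial det(A - λI) = λ^2 - 1 = 0.
Eigenvalues λ = 1, -1.
For λ=1: (A-λI) row 1 is [-4, 4], so an eigenvector is (-1, -1).
For λ=-1: (A-λI) row 1 is [-2, 4], so an eigenvector is (-2, -1).
General solution: C_1e^(t)(-1,-1) + C_2e^(-t)(-2,-1).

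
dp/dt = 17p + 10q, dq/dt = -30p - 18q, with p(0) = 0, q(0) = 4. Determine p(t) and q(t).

Coefficient matrix A = [[17, 10], [-30, -18]].
Characteristic polynomial det(A - λI) = λ^2 + λ - 6 = 0.
Eigenvalues λ = -3, 2.
For λ=-3: (A-λI) row 1 is [20, 10], so an eigenvector is (1, -2).
For λ=2: (A-λI) row 1 is [15, 10], so an eigenvector is (2, -3).
General solution: c_1e^(-3t)(1,-2) + c_2e^(2t)(2,-3).
Applying p(0)=0, q(0)=4 gives c_1=-8, c_2=4.

p(t) = 8e^(2t) - 8e^(-3t), q(t) = -12e^(2t) + 16e^(-3t)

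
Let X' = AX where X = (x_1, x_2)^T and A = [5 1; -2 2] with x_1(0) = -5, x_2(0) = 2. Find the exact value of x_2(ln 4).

1664

A = [[5,1],[-2,2]]; eigenvalues λ = 3, 4.
Eigenvectors: (1,-2) for λ=3, (1,-1) for λ=4.
From the initial condition, c_1 = 3, c_2 = -8.
x_2(ln 4) = (3)(4^3)(-2) + (-8)(4^4)(-1) = 1664.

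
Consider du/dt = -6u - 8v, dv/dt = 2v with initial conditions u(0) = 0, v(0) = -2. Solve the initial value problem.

Coefficient matrix A = [[-6, -8], [0, 2]].
Characteristic polynomial det(A - λI) = λ^2 + 4λ - 12 = 0.
Eigenvalues λ = 2, -6.
For λ=2: (A-λI) row 1 is [-8, -8], so an eigenvector is (-1, 1).
For λ=-6: (A-λI) row 1 is [0, -8], so an eigenvector is (-1, 0).
General solution: C_1e^(2t)(-1,1) + C_2e^(-6t)(-1,0).
Applying u(0)=0, v(0)=-2 gives C_1=-2, C_2=2.

u(t) = 2e^(2t) - 2e^(-6t), v(t) = -2e^(2t)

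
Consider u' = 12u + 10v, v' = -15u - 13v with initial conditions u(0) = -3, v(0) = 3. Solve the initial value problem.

u(t) = -3e^(2t), v(t) = 3e^(2t)

Coefficient matrix A = [[12, 10], [-15, -13]].
Characteristic polynomial det(A - λI) = λ^2 + λ - 6 = 0.
Eigenvalues λ = -3, 2.
For λ=-3: (A-λI) row 1 is [15, 10], so an eigenvector is (2, -3).
For λ=2: (A-λI) row 1 is [10, 10], so an eigenvector is (1, -1).
General solution: K_1e^(-3t)(2,-3) + K_2e^(2t)(1,-1).
Applying u(0)=-3, v(0)=3 gives K_1=0, K_2=-3.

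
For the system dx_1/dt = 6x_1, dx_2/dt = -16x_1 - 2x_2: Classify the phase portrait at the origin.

A = [[6,0],[-16,-2]]; det(A-λI) = λ^2 - 4λ - 12.
λ = -2, 6: opposite signs.

saddle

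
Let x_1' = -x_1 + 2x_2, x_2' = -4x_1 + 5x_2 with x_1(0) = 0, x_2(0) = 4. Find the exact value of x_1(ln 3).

A = [[-1,2],[-4,5]]; eigenvalues λ = 3, 1.
Eigenvectors: (1,2) for λ=3, (-1,-1) for λ=1.
From the initial condition, c_1 = 4, c_2 = 4.
x_1(ln 3) = (4)(3^3)(1) + (4)(3^1)(-1) = 96.

96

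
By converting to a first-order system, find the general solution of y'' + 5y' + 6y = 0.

y(t) = C_1e^(-2t) + C_2e^(-3t)

Let x_1 = y, x_2 = y'. Then x_1' = x_2 and x_2' = -6x_1 - 5x_2.
A = [[0,1],[-6,-5]]; det(A-λI) = λ^2 + 5λ + 6.
Eigenvalues λ = -2, -3 with eigenvectors (1,-2), (1,-3).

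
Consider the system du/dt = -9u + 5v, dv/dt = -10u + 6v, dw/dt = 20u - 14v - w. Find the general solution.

u(t) = -K_1e^(t) + K_2e^(-4t), v(t) = -2K_1e^(t) + K_2e^(-4t), w(t) = 4K_1e^(t) - 2K_2e^(-4t) + K_3e^(-t)

Coefficient matrix A = [[-9, 5, 0], [-10, 6, 0], [20, -14, -1]].
det(A - λI) = 0 gives eigenvalues λ = 1, -4, -1.
For λ=1: eigenvector (-1,-2,4).
For λ=-4: eigenvector (1,1,-2).
For λ=-1: eigenvector (0,0,1).
General solution: K_1e^(t)(-1,-2,4) + K_2e^(-4t)(1,1,-2) + K_3e^(-t)(0,0,1).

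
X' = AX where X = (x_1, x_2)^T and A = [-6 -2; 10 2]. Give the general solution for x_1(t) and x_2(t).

x_1(t) = -K_1e^(-2t)sin(2t) + K_2e^(-2t)cos(2t), x_2(t) = 2K_1e^(-2t)sin(2t) + K_1e^(-2t)cos(2t) + K_2e^(-2t)sin(2t) - 2K_2e^(-2t)cos(2t)

Coefficient matrix A = [[-6, -2], [10, 2]].
Characteristic polynomial det(A - λI) = λ^2 + 4λ + 8 = 0.
Eigenvalues λ = -2 ± 2i (complex conjugate pair).
For λ=-2+2i: an eigenvector is (0,1) - i(-1,2) = (0 + i, 1 - 2i).
A real fundamental pair from Re and Im of e^((-2+2i)t)v: X_1 = e^(-2t)(cos(2t)·(0,1) + sin(2t)·(-1,2)), X_2 = e^(-2t)(sin(2t)·(0,1) - cos(2t)·(-1,2)).
General solution: K_1X_1 + K_2X_2.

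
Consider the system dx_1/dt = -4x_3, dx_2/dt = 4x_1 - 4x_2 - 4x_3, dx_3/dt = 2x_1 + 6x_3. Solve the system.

Coefficient matrix A = [[0, 0, -4], [4, -4, -4], [2, 0, 6]].
det(A - λI) = 0 gives eigenvalues λ = 2, -4, 4.
For λ=2: eigenvector (2,2,-1).
For λ=-4: eigenvector (0,1,0).
For λ=4: eigenvector (-1,-1,1).
General solution: C_1e^(2t)(2,2,-1) + C_2e^(-4t)(0,1,0) + C_3e^(4t)(-1,-1,1).

x_1(t) = 2C_1e^(2t) - C_3e^(4t), x_2(t) = 2C_1e^(2t) + C_2e^(-4t) - C_3e^(4t), x_3(t) = -C_1e^(2t) + C_3e^(4t)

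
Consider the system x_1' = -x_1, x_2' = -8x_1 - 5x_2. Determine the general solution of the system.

x_1(t) = C_1e^(-t), x_2(t) = -2C_1e^(-t) + C_2e^(-5t)

Coefficient matrix A = [[-1, 0], [-8, -5]].
Characteristic polynomial det(A - λI) = λ^2 + 6λ + 5 = 0.
Eigenvalues λ = -1, -5.
For λ=-1: (A-λI) row 2 is [-8, -4], so an eigenvector is (1, -2).
For λ=-5: (A-λI) row 1 is [4, 0], so an eigenvector is (0, 1).
General solution: C_1e^(-t)(1,-2) + C_2e^(-5t)(0,1).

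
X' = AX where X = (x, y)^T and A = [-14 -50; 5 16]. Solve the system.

x(t) = -c_1e^(t)sin(5t) - 3c_1e^(t)cos(5t) - 3c_2e^(t)sin(5t) + c_2e^(t)cos(5t), y(t) = c_1e^(t)cos(5t) + c_2e^(t)sin(5t)

Coefficient matrix A = [[-14, -50], [5, 16]].
Characteristic polynomial det(A - λI) = λ^2 - 2λ + 26 = 0.
Eigenvalues λ = 1 ± 5i (complex conjugate pair).
For λ=1+5i: an eigenvector is (-3,1) - i(-1,0) = (-3 + i, 1).
A real fundamental pair from Re and Im of e^((1+5i)t)v: X_1 = e^(t)(cos(5t)·(-3,1) + sin(5t)·(-1,0)), X_2 = e^(t)(sin(5t)·(-3,1) - cos(5t)·(-1,0)).
General solution: c_1X_1 + c_2X_2.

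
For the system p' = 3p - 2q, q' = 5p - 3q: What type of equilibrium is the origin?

center

A = [[3,-2],[5,-3]]; det(A-λI) = λ^2 + 1.
λ = 0 ± i: zero real part.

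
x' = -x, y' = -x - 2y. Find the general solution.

x(t) = K_1e^(-t), y(t) = -K_1e^(-t) + K_2e^(-2t)

Coefficient matrix A = [[-1, 0], [-1, -2]].
Characteristic polynomial det(A - λI) = λ^2 + 3λ + 2 = 0.
Eigenvalues λ = -1, -2.
For λ=-1: (A-λI) row 2 is [-1, -1], so an eigenvector is (1, -1).
For λ=-2: (A-λI) row 1 is [1, 0], so an eigenvector is (0, 1).
General solution: K_1e^(-t)(1,-1) + K_2e^(-2t)(0,1).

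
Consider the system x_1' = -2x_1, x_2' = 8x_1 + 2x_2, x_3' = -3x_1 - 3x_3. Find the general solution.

Coefficient matrix A = [[-2, 0, 0], [8, 2, 0], [-3, 0, -3]].
det(A - λI) = 0 gives eigenvalues λ = -3, 2, -2.
For λ=-3: eigenvector (0,0,1).
For λ=2: eigenvector (0,1,0).
For λ=-2: eigenvector (1,-2,-3).
General solution: K_1e^(-3t)(0,0,1) + K_2e^(2t)(0,1,0) + K_3e^(-2t)(1,-2,-3).

x_1(t) = K_3e^(-2t), x_2(t) = K_2e^(2t) - 2K_3e^(-2t), x_3(t) = K_1e^(-3t) - 3K_3e^(-2t)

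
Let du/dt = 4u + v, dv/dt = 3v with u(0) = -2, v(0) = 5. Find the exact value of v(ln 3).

135

A = [[4,1],[0,3]]; eigenvalues λ = 4, 3.
Eigenvectors: (-1,0) for λ=4, (1,-1) for λ=3.
From the initial condition, c_1 = -3, c_2 = -5.
v(ln 3) = (-3)(3^4)(0) + (-5)(3^3)(-1) = 135.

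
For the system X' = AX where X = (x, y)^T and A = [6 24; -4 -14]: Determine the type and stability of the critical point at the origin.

stable node

A = [[6,24],[-4,-14]]; det(A-λI) = λ^2 + 8λ + 12.
λ = -2, -6: both negative.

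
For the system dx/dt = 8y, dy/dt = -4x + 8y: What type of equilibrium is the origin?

A = [[0,8],[-4,8]]; det(A-λI) = λ^2 - 8λ + 32.
λ = 4 ± 4i: positive real part.

unstable spiral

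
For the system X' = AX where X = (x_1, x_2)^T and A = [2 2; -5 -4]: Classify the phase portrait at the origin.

stable spiral

A = [[2,2],[-5,-4]]; det(A-λI) = λ^2 + 2λ + 2.
λ = -1 ± i: negative real part.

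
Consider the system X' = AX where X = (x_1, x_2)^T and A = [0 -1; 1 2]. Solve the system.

x_1(t) = c_1e^(t) + c_2te^(t) + 2c_2e^(t), x_2(t) = -c_1e^(t) - c_2te^(t) - 3c_2e^(t)

Coefficient matrix A = [[0, -1], [1, 2]].
Characteristic polynomial det(A - λI) = λ^2 - 2λ + 1 = 0.
Single eigenvalue λ = 1 with algebraic multiplicity 2.
Eigenvector v = (1,-1); generalized eigenvector w with (A-λI)w=v is (2,-3).
General solution: e^(t)[c_1·v + c_2·(t·v + w)].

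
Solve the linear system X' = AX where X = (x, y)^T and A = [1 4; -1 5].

x(t) = -2c_1e^(3t) - 2c_2te^(3t) - 3c_2e^(3t), y(t) = -c_1e^(3t) - c_2te^(3t) - 2c_2e^(3t)

Coefficient matrix A = [[1, 4], [-1, 5]].
Characteristic polynomial det(A - λI) = λ^2 - 6λ + 9 = 0.
Single eigenvalue λ = 3 with algebraic multiplicity 2.
Eigenvector v = (-2,-1); generalized eigenvector w with (A-λI)w=v is (-3,-2).
General solution: e^(3t)[c_1·v + c_2·(t·v + w)].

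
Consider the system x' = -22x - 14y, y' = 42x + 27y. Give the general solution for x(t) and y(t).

x(t) = -2K_1e^(-t) + K_2e^(6t), y(t) = 3K_1e^(-t) - 2K_2e^(6t)

Coefficient matrix A = [[-22, -14], [42, 27]].
Characteristic polynomial det(A - λI) = λ^2 - 5λ - 6 = 0.
Eigenvalues λ = -1, 6.
For λ=-1: (A-λI) row 1 is [-21, -14], so an eigenvector is (-2, 3).
For λ=6: (A-λI) row 1 is [-28, -14], so an eigenvector is (1, -2).
General solution: K_1e^(-t)(-2,3) + K_2e^(6t)(1,-2).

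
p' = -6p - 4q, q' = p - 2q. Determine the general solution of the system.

Coefficient matrix A = [[-6, -4], [1, -2]].
Characteristic polynomial det(A - λI) = λ^2 + 8λ + 16 = 0.
Single eigenvalue λ = -4 with algebraic multiplicity 2.
Eigenvector v = (2,-1); generalized eigenvector w with (A-λI)w=v is (1,-1).
General solution: e^(-4t)[K_1·v + K_2·(t·v + w)].

p(t) = 2K_1e^(-4t) + 2K_2te^(-4t) + K_2e^(-4t), q(t) = -K_1e^(-4t) - K_2te^(-4t) - K_2e^(-4t)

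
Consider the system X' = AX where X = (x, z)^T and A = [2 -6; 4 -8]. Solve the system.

Coefficient matrix A = [[2, -6], [4, -8]].
Characteristic polynomial det(A - λI) = λ^2 + 6λ + 8 = 0.
Eigenvalues λ = -4, -2.
For λ=-4: (A-λI) row 1 is [6, -6], so an eigenvector is (1, 1).
For λ=-2: (A-λI) row 1 is [4, -6], so an eigenvector is (-3, -2).
General solution: K_1e^(-4t)(1,1) + K_2e^(-2t)(-3,-2).

x(t) = K_1e^(-4t) - 3K_2e^(-2t), z(t) = K_1e^(-4t) - 2K_2e^(-2t)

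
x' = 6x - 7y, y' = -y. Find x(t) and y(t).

x(t) = c_1e^(6t) - c_2e^(-t), y(t) = -c_2e^(-t)

Coefficient matrix A = [[6, -7], [0, -1]].
Characteristic polynomial det(A - λI) = λ^2 - 5λ - 6 = 0.
Eigenvalues λ = 6, -1.
For λ=6: (A-λI) row 1 is [0, -7], so an eigenvector is (1, 0).
For λ=-1: (A-λI) row 1 is [7, -7], so an eigenvector is (-1, -1).
General solution: c_1e^(6t)(1,0) + c_2e^(-t)(-1,-1).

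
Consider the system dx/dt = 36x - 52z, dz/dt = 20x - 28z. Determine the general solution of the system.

x(t) = 3c_1e^(4t)sin(4t) + 2c_1e^(4t)cos(4t) + 2c_2e^(4t)sin(4t) - 3c_2e^(4t)cos(4t), z(t) = 2c_1e^(4t)sin(4t) + c_1e^(4t)cos(4t) + c_2e^(4t)sin(4t) - 2c_2e^(4t)cos(4t)

Coefficient matrix A = [[36, -52], [20, -28]].
Characteristic polynomial det(A - λI) = λ^2 - 8λ + 32 = 0.
Eigenvalues λ = 4 ± 4i (complex conjugate pair).
For λ=4+4i: an eigenvector is (2,1) - i(3,2) = (2 - 3i, 1 - 2i).
A real fundamental pair from Re and Im of e^((4+4i)t)v: X_1 = e^(4t)(cos(4t)·(2,1) + sin(4t)·(3,2)), X_2 = e^(4t)(sin(4t)·(2,1) - cos(4t)·(3,2)).
General solution: c_1X_1 + c_2X_2.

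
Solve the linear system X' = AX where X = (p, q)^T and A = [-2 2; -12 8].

p(t) = c_1e^(4t) + c_2e^(2t), q(t) = 3c_1e^(4t) + 2c_2e^(2t)

Coefficient matrix A = [[-2, 2], [-12, 8]].
Characteristic polynomial det(A - λI) = λ^2 - 6λ + 8 = 0.
Eigenvalues λ = 4, 2.
For λ=4: (A-λI) row 1 is [-6, 2], so an eigenvector is (1, 3).
For λ=2: (A-λI) row 1 is [-4, 2], so an eigenvector is (1, 2).
General solution: c_1e^(4t)(1,3) + c_2e^(2t)(1,2).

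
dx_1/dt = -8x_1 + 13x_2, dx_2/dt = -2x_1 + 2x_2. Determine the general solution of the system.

x_1(t) = -3c_1e^(-3t)sin(t) - 2c_1e^(-3t)cos(t) - 2c_2e^(-3t)sin(t) + 3c_2e^(-3t)cos(t), x_2(t) = -c_1e^(-3t)sin(t) - c_1e^(-3t)cos(t) - c_2e^(-3t)sin(t) + c_2e^(-3t)cos(t)

Coefficient matrix A = [[-8, 13], [-2, 2]].
Characteristic polynomial det(A - λI) = λ^2 + 6λ + 10 = 0.
Eigenvalues λ = -3 ± i (complex conjugate pair).
For λ=-3+i: an eigenvector is (-2,-1) - i(-3,-1) = (-2 + 3i, -1 + i).
A real fundamental pair from Re and Im of e^((-3+i)t)v: X_1 = e^(-3t)(cos(t)·(-2,-1) + sin(t)·(-3,-1)), X_2 = e^(-3t)(sin(t)·(-2,-1) - cos(t)·(-3,-1)).
General solution: c_1X_1 + c_2X_2.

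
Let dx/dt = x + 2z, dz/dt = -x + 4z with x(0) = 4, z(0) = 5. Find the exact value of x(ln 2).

40

A = [[1,2],[-1,4]]; eigenvalues λ = 3, 2.
Eigenvectors: (1,1) for λ=3, (-2,-1) for λ=2.
From the initial condition, c_1 = 6, c_2 = 1.
x(ln 2) = (6)(2^3)(1) + (1)(2^2)(-2) = 40.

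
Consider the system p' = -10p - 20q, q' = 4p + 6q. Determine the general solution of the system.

Coefficient matrix A = [[-10, -20], [4, 6]].
Characteristic polynomial det(A - λI) = λ^2 + 4λ + 20 = 0.
Eigenvalues λ = -2 ± 4i (complex conjugate pair).
For λ=-2+4i: an eigenvector is (-1,0) - i(2,-1) = (-1 - 2i, 0 + i).
A real fundamental pair from Re and Im of e^((-2+4i)t)v: X_1 = e^(-2t)(cos(4t)·(-1,0) + sin(4t)·(2,-1)), X_2 = e^(-2t)(sin(4t)·(-1,0) - cos(4t)·(2,-1)).
General solution: K_1X_1 + K_2X_2.

p(t) = 2K_1e^(-2t)sin(4t) - K_1e^(-2t)cos(4t) - K_2e^(-2t)sin(4t) - 2K_2e^(-2t)cos(4t), q(t) = -K_1e^(-2t)sin(4t) + K_2e^(-2t)cos(4t)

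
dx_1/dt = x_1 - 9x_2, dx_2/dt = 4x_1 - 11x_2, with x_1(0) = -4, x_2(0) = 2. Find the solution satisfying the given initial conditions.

x_1(t) = -42te^(-5t) - 4e^(-5t), x_2(t) = -28te^(-5t) + 2e^(-5t)

Coefficient matrix A = [[1, -9], [4, -11]].
Characteristic polynomial det(A - λI) = λ^2 + 10λ + 25 = 0.
Single eigenvalue λ = -5 with algebraic multiplicity 2.
Eigenvector v = (3,2); generalized eigenvector w with (A-λI)w=v is (2,1).
General solution: e^(-5t)[c_1·v + c_2·(t·v + w)].
Applying x_1(0)=-4, x_2(0)=2 gives c_1=8, c_2=-14.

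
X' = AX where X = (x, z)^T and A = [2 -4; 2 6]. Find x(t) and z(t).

x(t) = C_1e^(4t)sin(2t) - C_1e^(4t)cos(2t) - C_2e^(4t)sin(2t) - C_2e^(4t)cos(2t), z(t) = -C_1e^(4t)sin(2t) + C_2e^(4t)cos(2t)

Coefficient matrix A = [[2, -4], [2, 6]].
Characteristic polynomial det(A - λI) = λ^2 - 8λ + 20 = 0.
Eigenvalues λ = 4 ± 2i (complex conjugate pair).
For λ=4+2i: an eigenvector is (-1,0) - i(1,-1) = (-1 - i, 0 + i).
A real fundamental pair from Re and Im of e^((4+2i)t)v: X_1 = e^(4t)(cos(2t)·(-1,0) + sin(2t)·(1,-1)), X_2 = e^(4t)(sin(2t)·(-1,0) - cos(2t)·(1,-1)).
General solution: C_1X_1 + C_2X_2.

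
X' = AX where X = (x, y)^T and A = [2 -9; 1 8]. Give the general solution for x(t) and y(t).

Coefficient matrix A = [[2, -9], [1, 8]].
Characteristic polynomial det(A - λI) = λ^2 - 10λ + 25 = 0.
Single eigenvalue λ = 5 with algebraic multiplicity 2.
Eigenvector v = (3,-1); generalized eigenvector w with (A-λI)w=v is (2,-1).
General solution: e^(5t)[K_1·v + K_2·(t·v + w)].

x(t) = 3K_1e^(5t) + 3K_2te^(5t) + 2K_2e^(5t), y(t) = -K_1e^(5t) - K_2te^(5t) - K_2e^(5t)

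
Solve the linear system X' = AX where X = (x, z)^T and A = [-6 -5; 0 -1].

x(t) = c_1e^(-6t) - c_2e^(-t), z(t) = c_2e^(-t)

Coefficient matrix A = [[-6, -5], [0, -1]].
Characteristic polynomial det(A - λI) = λ^2 + 7λ + 6 = 0.
Eigenvalues λ = -6, -1.
For λ=-6: (A-λI) row 1 is [0, -5], so an eigenvector is (1, 0).
For λ=-1: (A-λI) row 1 is [-5, -5], so an eigenvector is (-1, 1).
General solution: c_1e^(-6t)(1,0) + c_2e^(-t)(-1,1).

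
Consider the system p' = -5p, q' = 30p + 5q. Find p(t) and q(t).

p(t) = c_1e^(-5t), q(t) = -3c_1e^(-5t) + c_2e^(5t)

Coefficient matrix A = [[-5, 0], [30, 5]].
Characteristic polynomial det(A - λI) = λ^2 - 25 = 0.
Eigenvalues λ = -5, 5.
For λ=-5: (A-λI) row 2 is [30, 10], so an eigenvector is (1, -3).
For λ=5: (A-λI) row 1 is [-10, 0], so an eigenvector is (0, 1).
General solution: c_1e^(-5t)(1,-3) + c_2e^(5t)(0,1).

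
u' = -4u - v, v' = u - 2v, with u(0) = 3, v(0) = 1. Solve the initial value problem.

Coefficient matrix A = [[-4, -1], [1, -2]].
Characteristic polynomial det(A - λI) = λ^2 + 6λ + 9 = 0.
Single eigenvalue λ = -3 with algebraic multiplicity 2.
Eigenvector v = (-1,1); generalized eigenvector w with (A-λI)w=v is (-2,3).
General solution: e^(-3t)[c_1·v + c_2·(t·v + w)].
Applying u(0)=3, v(0)=1 gives c_1=-11, c_2=4.

u(t) = -4te^(-3t) + 3e^(-3t), v(t) = 4te^(-3t) + e^(-3t)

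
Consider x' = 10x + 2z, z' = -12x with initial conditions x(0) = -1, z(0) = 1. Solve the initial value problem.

Coefficient matrix A = [[10, 2], [-12, 0]].
Characteristic polynomial det(A - λI) = λ^2 - 10λ + 24 = 0.
Eigenvalues λ = 6, 4.
For λ=6: (A-λI) row 1 is [4, 2], so an eigenvector is (-1, 2).
For λ=4: (A-λI) row 1 is [6, 2], so an eigenvector is (1, -3).
General solution: K_1e^(6t)(-1,2) + K_2e^(4t)(1,-3).
Applying x(0)=-1, z(0)=1 gives K_1=2, K_2=1.

x(t) = -2e^(6t) + e^(4t), z(t) = 4e^(6t) - 3e^(4t)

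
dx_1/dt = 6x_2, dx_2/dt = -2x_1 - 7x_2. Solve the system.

Coefficient matrix A = [[0, 6], [-2, -7]].
Characteristic polynomial det(A - λI) = λ^2 + 7λ + 12 = 0.
Eigenvalues λ = -3, -4.
For λ=-3: (A-λI) row 1 is [3, 6], so an eigenvector is (-2, 1).
For λ=-4: (A-λI) row 1 is [4, 6], so an eigenvector is (3, -2).
General solution: C_1e^(-3t)(-2,1) + C_2e^(-4t)(3,-2).

x_1(t) = -2C_1e^(-3t) + 3C_2e^(-4t), x_2(t) = C_1e^(-3t) - 2C_2e^(-4t)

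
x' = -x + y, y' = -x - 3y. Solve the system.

Coefficient matrix A = [[-1, 1], [-1, -3]].
Characteristic polynomial det(A - λI) = λ^2 + 4λ + 4 = 0.
Single eigenvalue λ = -2 with algebraic multiplicity 2.
Eigenvector v = (-1,1); generalized eigenvector w with (A-λI)w=v is (-2,1).
General solution: e^(-2t)[K_1·v + K_2·(t·v + w)].

x(t) = -K_1e^(-2t) - K_2te^(-2t) - 2K_2e^(-2t), y(t) = K_1e^(-2t) + K_2te^(-2t) + K_2e^(-2t)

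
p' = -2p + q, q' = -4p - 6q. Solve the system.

p(t) = c_1e^(-4t) + c_2te^(-4t), q(t) = -2c_1e^(-4t) - 2c_2te^(-4t) + c_2e^(-4t)

Coefficient matrix A = [[-2, 1], [-4, -6]].
Characteristic polynomial det(A - λI) = λ^2 + 8λ + 16 = 0.
Single eigenvalue λ = -4 with algebraic multiplicity 2.
Eigenvector v = (1,-2); generalized eigenvector w with (A-λI)w=v is (0,1).
General solution: e^(-4t)[c_1·v + c_2·(t·v + w)].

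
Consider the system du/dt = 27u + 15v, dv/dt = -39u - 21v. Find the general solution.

u(t) = -C_1e^(3t)sin(3t) - 2C_1e^(3t)cos(3t) - 2C_2e^(3t)sin(3t) + C_2e^(3t)cos(3t), v(t) = 2C_1e^(3t)sin(3t) + 3C_1e^(3t)cos(3t) + 3C_2e^(3t)sin(3t) - 2C_2e^(3t)cos(3t)

Coefficient matrix A = [[27, 15], [-39, -21]].
Characteristic polynomial det(A - λI) = λ^2 - 6λ + 18 = 0.
Eigenvalues λ = 3 ± 3i (complex conjugate pair).
For λ=3+3i: an eigenvector is (-2,3) - i(-1,2) = (-2 + i, 3 - 2i).
A real fundamental pair from Re and Im of e^((3+3i)t)v: X_1 = e^(3t)(cos(3t)·(-2,3) + sin(3t)·(-1,2)), X_2 = e^(3t)(sin(3t)·(-2,3) - cos(3t)·(-1,2)).
General solution: C_1X_1 + C_2X_2.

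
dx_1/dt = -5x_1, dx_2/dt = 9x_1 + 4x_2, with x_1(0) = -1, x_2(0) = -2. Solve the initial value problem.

x_1(t) = -e^(-5t), x_2(t) = -3e^(4t) + e^(-5t)

Coefficient matrix A = [[-5, 0], [9, 4]].
Characteristic polynomial det(A - λI) = λ^2 + λ - 20 = 0.
Eigenvalues λ = 4, -5.
For λ=4: (A-λI) row 1 is [-9, 0], so an eigenvector is (0, 1).
For λ=-5: (A-λI) row 2 is [9, 9], so an eigenvector is (-1, 1).
General solution: K_1e^(4t)(0,1) + K_2e^(-5t)(-1,1).
Applying x_1(0)=-1, x_2(0)=-2 gives K_1=-3, K_2=1.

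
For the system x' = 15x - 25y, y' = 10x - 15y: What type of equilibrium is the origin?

A = [[15,-25],[10,-15]]; det(A-λI) = λ^2 + 25.
λ = 0 ± 5i: zero real part.

center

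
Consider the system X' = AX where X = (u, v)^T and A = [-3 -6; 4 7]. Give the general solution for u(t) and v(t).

u(t) = -c_1e^(3t) + 3c_2e^(t), v(t) = c_1e^(3t) - 2c_2e^(t)

Coefficient matrix A = [[-3, -6], [4, 7]].
Characteristic polynomial det(A - λI) = λ^2 - 4λ + 3 = 0.
Eigenvalues λ = 3, 1.
For λ=3: (A-λI) row 1 is [-6, -6], so an eigenvector is (-1, 1).
For λ=1: (A-λI) row 1 is [-4, -6], so an eigenvector is (3, -2).
General solution: c_1e^(3t)(-1,1) + c_2e^(t)(3,-2).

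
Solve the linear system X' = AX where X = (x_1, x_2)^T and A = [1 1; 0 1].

Coefficient matrix A = [[1, 1], [0, 1]].
Characteristic polynomial det(A - λI) = λ^2 - 2λ + 1 = 0.
Single eigenvalue λ = 1 with algebraic multiplicity 2.
Eigenvector v = (-1,0); generalized eigenvector w with (A-λI)w=v is (3,-1).
General solution: e^(t)[c_1·v + c_2·(t·v + w)].

x_1(t) = -c_1e^(t) - c_2te^(t) + 3c_2e^(t), x_2(t) = -c_2e^(t)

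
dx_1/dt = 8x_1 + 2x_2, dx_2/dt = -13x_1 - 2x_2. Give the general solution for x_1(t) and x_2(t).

Coefficient matrix A = [[8, 2], [-13, -2]].
Characteristic polynomial det(A - λI) = λ^2 - 6λ + 10 = 0.
Eigenvalues λ = 3 ± i (complex conjugate pair).
For λ=3+i: an eigenvector is (1,-2) - i(1,-3) = (1 - i, -2 + 3i).
A real fundamental pair from Re and Im of e^((3+i)t)v: X_1 = e^(3t)(cos(t)·(1,-2) + sin(t)·(1,-3)), X_2 = e^(3t)(sin(t)·(1,-2) - cos(t)·(1,-3)).
General solution: c_1X_1 + c_2X_2.

x_1(t) = c_1e^(3t)sin(t) + c_1e^(3t)cos(t) + c_2e^(3t)sin(t) - c_2e^(3t)cos(t), x_2(t) = -3c_1e^(3t)sin(t) - 2c_1e^(3t)cos(t) - 2c_2e^(3t)sin(t) + 3c_2e^(3t)cos(t)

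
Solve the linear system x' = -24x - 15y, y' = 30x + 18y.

Coefficient matrix A = [[-24, -15], [30, 18]].
Characteristic polynomial det(A - λI) = λ^2 + 6λ + 18 = 0.
Eigenvalues λ = -3 ± 3i (complex conjugate pair).
For λ=-3+3i: an eigenvector is (-1,1) - i(2,-3) = (-1 - 2i, 1 + 3i).
A real fundamental pair from Re and Im of e^((-3+3i)t)v: X_1 = e^(-3t)(cos(3t)·(-1,1) + sin(3t)·(2,-3)), X_2 = e^(-3t)(sin(3t)·(-1,1) - cos(3t)·(2,-3)).
General solution: C_1X_1 + C_2X_2.

x(t) = 2C_1e^(-3t)sin(3t) - C_1e^(-3t)cos(3t) - C_2e^(-3t)sin(3t) - 2C_2e^(-3t)cos(3t), y(t) = -3C_1e^(-3t)sin(3t) + C_1e^(-3t)cos(3t) + C_2e^(-3t)sin(3t) + 3C_2e^(-3t)cos(3t)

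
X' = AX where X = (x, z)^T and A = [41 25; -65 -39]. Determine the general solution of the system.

x(t) = 2K_1e^(t)sin(5t) - K_1e^(t)cos(5t) - K_2e^(t)sin(5t) - 2K_2e^(t)cos(5t), z(t) = -3K_1e^(t)sin(5t) + 2K_1e^(t)cos(5t) + 2K_2e^(t)sin(5t) + 3K_2e^(t)cos(5t)

Coefficient matrix A = [[41, 25], [-65, -39]].
Characteristic polynomial det(A - λI) = λ^2 - 2λ + 26 = 0.
Eigenvalues λ = 1 ± 5i (complex conjugate pair).
For λ=1+5i: an eigenvector is (-1,2) - i(2,-3) = (-1 - 2i, 2 + 3i).
A real fundamental pair from Re and Im of e^((1+5i)t)v: X_1 = e^(t)(cos(5t)·(-1,2) + sin(5t)·(2,-3)), X_2 = e^(t)(sin(5t)·(-1,2) - cos(5t)·(2,-3)).
General solution: K_1X_1 + K_2X_2.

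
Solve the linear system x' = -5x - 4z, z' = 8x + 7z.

Coefficient matrix A = [[-5, -4], [8, 7]].
Characteristic polynomial det(A - λI) = λ^2 - 2λ - 3 = 0.
Eigenvalues λ = 3, -1.
For λ=3: (A-λI) row 1 is [-8, -4], so an eigenvector is (-1, 2).
For λ=-1: (A-λI) row 1 is [-4, -4], so an eigenvector is (-1, 1).
General solution: K_1e^(3t)(-1,2) + K_2e^(-t)(-1,1).

x(t) = -K_1e^(3t) - K_2e^(-t), z(t) = 2K_1e^(3t) + K_2e^(-t)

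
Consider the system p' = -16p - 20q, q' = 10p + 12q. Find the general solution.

Coefficient matrix A = [[-16, -20], [10, 12]].
Characteristic polynomial det(A - λI) = λ^2 + 4λ + 8 = 0.
Eigenvalues λ = -2 ± 2i (complex conjugate pair).
For λ=-2+2i: an eigenvector is (1,-1) - i(3,-2) = (1 - 3i, -1 + 2i).
A real fundamental pair from Re and Im of e^((-2+2i)t)v: X_1 = e^(-2t)(cos(2t)·(1,-1) + sin(2t)·(3,-2)), X_2 = e^(-2t)(sin(2t)·(1,-1) - cos(2t)·(3,-2)).
General solution: C_1X_1 + C_2X_2.

p(t) = 3C_1e^(-2t)sin(2t) + C_1e^(-2t)cos(2t) + C_2e^(-2t)sin(2t) - 3C_2e^(-2t)cos(2t), q(t) = -2C_1e^(-2t)sin(2t) - C_1e^(-2t)cos(2t) - C_2e^(-2t)sin(2t) + 2C_2e^(-2t)cos(2t)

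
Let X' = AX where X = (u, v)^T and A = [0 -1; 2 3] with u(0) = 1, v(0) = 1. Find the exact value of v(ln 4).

52

A = [[0,-1],[2,3]]; eigenvalues λ = 2, 1.
Eigenvectors: (-1,2) for λ=2, (1,-1) for λ=1.
From the initial condition, c_1 = 2, c_2 = 3.
v(ln 4) = (2)(4^2)(2) + (3)(4^1)(-1) = 52.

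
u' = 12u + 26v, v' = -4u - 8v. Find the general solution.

u(t) = -2C_1e^(2t)sin(2t) - 3C_1e^(2t)cos(2t) - 3C_2e^(2t)sin(2t) + 2C_2e^(2t)cos(2t), v(t) = C_1e^(2t)sin(2t) + C_1e^(2t)cos(2t) + C_2e^(2t)sin(2t) - C_2e^(2t)cos(2t)

Coefficient matrix A = [[12, 26], [-4, -8]].
Characteristic polynomial det(A - λI) = λ^2 - 4λ + 8 = 0.
Eigenvalues λ = 2 ± 2i (complex conjugate pair).
For λ=2+2i: an eigenvector is (-3,1) - i(-2,1) = (-3 + 2i, 1 - i).
A real fundamental pair from Re and Im of e^((2+2i)t)v: X_1 = e^(2t)(cos(2t)·(-3,1) + sin(2t)·(-2,1)), X_2 = e^(2t)(sin(2t)·(-3,1) - cos(2t)·(-2,1)).
General solution: C_1X_1 + C_2X_2.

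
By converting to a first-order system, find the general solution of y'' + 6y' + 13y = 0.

Let x_1 = y, x_2 = y'. Then x_1' = x_2 and x_2' = -13x_1 - 6x_2.
A = [[0,1],[-13,-6]]; det(A-λI) = λ^2 + 6λ + 13.
Eigenvalues λ = -3 ± 2i.

y(t) = K_1e^(-3t)cos(2t) + K_2e^(-3t)sin(2t)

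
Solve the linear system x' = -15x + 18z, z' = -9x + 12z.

Coefficient matrix A = [[-15, 18], [-9, 12]].
Characteristic polynomial det(A - λI) = λ^2 + 3λ - 18 = 0.
Eigenvalues λ = -6, 3.
For λ=-6: (A-λI) row 1 is [-9, 18], so an eigenvector is (-2, -1).
For λ=3: (A-λI) row 1 is [-18, 18], so an eigenvector is (1, 1).
General solution: c_1e^(-6t)(-2,-1) + c_2e^(3t)(1,1).

x(t) = -2c_1e^(-6t) + c_2e^(3t), z(t) = -c_1e^(-6t) + c_2e^(3t)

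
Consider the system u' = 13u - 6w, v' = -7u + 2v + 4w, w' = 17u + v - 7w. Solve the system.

Coefficient matrix A = [[13, 0, -6], [-7, 2, 4], [17, 1, -7]].
det(A - λI) = 0 gives eigenvalues λ = 4, 1, 3.
For λ=4: eigenvector (2,-1,3).
For λ=1: eigenvector (-1,1,-2).
For λ=3: eigenvector (3,-1,5).
General solution: K_1e^(4t)(2,-1,3) + K_2e^(t)(-1,1,-2) + K_3e^(3t)(3,-1,5).

u(t) = 2K_1e^(4t) - K_2e^(t) + 3K_3e^(3t), v(t) = -K_1e^(4t) + K_2e^(t) - K_3e^(3t), w(t) = 3K_1e^(4t) - 2K_2e^(t) + 5K_3e^(3t)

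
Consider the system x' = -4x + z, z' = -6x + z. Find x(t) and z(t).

x(t) = K_1e^(-t) + K_2e^(-2t), z(t) = 3K_1e^(-t) + 2K_2e^(-2t)

Coefficient matrix A = [[-4, 1], [-6, 1]].
Characteristic polynomial det(A - λI) = λ^2 + 3λ + 2 = 0.
Eigenvalues λ = -1, -2.
For λ=-1: (A-λI) row 1 is [-3, 1], so an eigenvector is (1, 3).
For λ=-2: (A-λI) row 1 is [-2, 1], so an eigenvector is (1, 2).
General solution: K_1e^(-t)(1,3) + K_2e^(-2t)(1,2).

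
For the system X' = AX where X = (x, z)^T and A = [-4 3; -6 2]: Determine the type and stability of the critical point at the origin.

A = [[-4,3],[-6,2]]; det(A-λI) = λ^2 + 2λ + 10.
λ = -1 ± 3i: negative real part.

stable spiral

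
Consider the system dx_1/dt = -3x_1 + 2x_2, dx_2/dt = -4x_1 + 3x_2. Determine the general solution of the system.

Coefficient matrix A = [[-3, 2], [-4, 3]].
Characteristic polynomial det(A - λI) = λ^2 - 1 = 0.
Eigenvalues λ = 1, -1.
For λ=1: (A-λI) row 1 is [-4, 2], so an eigenvector is (1, 2).
For λ=-1: (A-λI) row 1 is [-2, 2], so an eigenvector is (-1, -1).
General solution: c_1e^(t)(1,2) + c_2e^(-t)(-1,-1).

x_1(t) = c_1e^(t) - c_2e^(-t), x_2(t) = 2c_1e^(t) - c_2e^(-t)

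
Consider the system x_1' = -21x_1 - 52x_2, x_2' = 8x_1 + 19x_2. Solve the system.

x_1(t) = 3c_1e^(-t)sin(4t) + 2c_1e^(-t)cos(4t) + 2c_2e^(-t)sin(4t) - 3c_2e^(-t)cos(4t), x_2(t) = -c_1e^(-t)sin(4t) - c_1e^(-t)cos(4t) - c_2e^(-t)sin(4t) + c_2e^(-t)cos(4t)

Coefficient matrix A = [[-21, -52], [8, 19]].
Characteristic polynomial det(A - λI) = λ^2 + 2λ + 17 = 0.
Eigenvalues λ = -1 ± 4i (complex conjugate pair).
For λ=-1+4i: an eigenvector is (2,-1) - i(3,-1) = (2 - 3i, -1 + i).
A real fundamental pair from Re and Im of e^((-1+4i)t)v: X_1 = e^(-t)(cos(4t)·(2,-1) + sin(4t)·(3,-1)), X_2 = e^(-t)(sin(4t)·(2,-1) - cos(4t)·(3,-1)).
General solution: c_1X_1 + c_2X_2.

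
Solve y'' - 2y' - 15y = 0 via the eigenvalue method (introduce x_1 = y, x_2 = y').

Let x_1 = y, x_2 = y'. Then x_1' = x_2 and x_2' = 15x_1 + 2x_2.
A = [[0,1],[15,2]]; det(A-λI) = λ^2 - 2λ - 15.
Eigenvalues λ = 5, -3 with eigenvectors (1,5), (1,-3).

y(t) = C_1e^(5t) + C_2e^(-3t)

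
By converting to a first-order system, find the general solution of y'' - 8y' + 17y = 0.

y(t) = C_1e^(4t)cos(t) + C_2e^(4t)sin(t)

Let x_1 = y, x_2 = y'. Then x_1' = x_2 and x_2' = -17x_1 + 8x_2.
A = [[0,1],[-17,8]]; det(A-λI) = λ^2 - 8λ + 17.
Eigenvalues λ = 4 ± i.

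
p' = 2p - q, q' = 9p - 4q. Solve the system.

p(t) = C_1e^(-t) + C_2te^(-t), q(t) = 3C_1e^(-t) + 3C_2te^(-t) - C_2e^(-t)

Coefficient matrix A = [[2, -1], [9, -4]].
Characteristic polynomial det(A - λI) = λ^2 + 2λ + 1 = 0.
Single eigenvalue λ = -1 with algebraic multiplicity 2.
Eigenvector v = (1,3); generalized eigenvector w with (A-λI)w=v is (0,-1).
General solution: e^(-t)[C_1·v + C_2·(t·v + w)].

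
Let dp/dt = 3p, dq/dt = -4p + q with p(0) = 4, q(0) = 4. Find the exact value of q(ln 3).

-180

A = [[3,0],[-4,1]]; eigenvalues λ = 3, 1.
Eigenvectors: (1,-2) for λ=3, (0,-1) for λ=1.
From the initial condition, c_1 = 4, c_2 = -12.
q(ln 3) = (4)(3^3)(-2) + (-12)(3^1)(-1) = -180.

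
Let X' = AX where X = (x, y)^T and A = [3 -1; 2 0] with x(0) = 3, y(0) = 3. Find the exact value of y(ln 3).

A = [[3,-1],[2,0]]; eigenvalues λ = 2, 1.
Eigenvectors: (-1,-1) for λ=2, (-1,-2) for λ=1.
From the initial condition, c_1 = -3, c_2 = 0.
y(ln 3) = (-3)(3^2)(-1) + (0)(3^1)(-2) = 27.

27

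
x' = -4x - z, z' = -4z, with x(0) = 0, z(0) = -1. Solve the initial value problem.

x(t) = te^(-4t), z(t) = -e^(-4t)

Coefficient matrix A = [[-4, -1], [0, -4]].
Characteristic polynomial det(A - λI) = λ^2 + 8λ + 16 = 0.
Single eigenvalue λ = -4 with algebraic multiplicity 2.
Eigenvector v = (-1,0); generalized eigenvector w with (A-λI)w=v is (1,1).
General solution: e^(-4t)[c_1·v + c_2·(t·v + w)].
Applying x(0)=0, z(0)=-1 gives c_1=-1, c_2=-1.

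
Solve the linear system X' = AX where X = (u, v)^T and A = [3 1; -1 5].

u(t) = -C_1e^(4t) - C_2te^(4t) + 2C_2e^(4t), v(t) = -C_1e^(4t) - C_2te^(4t) + C_2e^(4t)

Coefficient matrix A = [[3, 1], [-1, 5]].
Characteristic polynomial det(A - λI) = λ^2 - 8λ + 16 = 0.
Single eigenvalue λ = 4 with algebraic multiplicity 2.
Eigenvector v = (-1,-1); generalized eigenvector w with (A-λI)w=v is (2,1).
General solution: e^(4t)[C_1·v + C_2·(t·v + w)].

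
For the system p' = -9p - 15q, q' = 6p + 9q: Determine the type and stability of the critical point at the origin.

A = [[-9,-15],[6,9]]; det(A-λI) = λ^2 + 9.
λ = 0 ± 3i: zero real part.

center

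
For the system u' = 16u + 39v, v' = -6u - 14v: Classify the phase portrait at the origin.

A = [[16,39],[-6,-14]]; det(A-λI) = λ^2 - 2λ + 10.
λ = 1 ± 3i: positive real part.

unstable spiral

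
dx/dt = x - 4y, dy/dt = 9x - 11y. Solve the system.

x(t) = -2K_1e^(-5t) - 2K_2te^(-5t) - K_2e^(-5t), y(t) = -3K_1e^(-5t) - 3K_2te^(-5t) - K_2e^(-5t)

Coefficient matrix A = [[1, -4], [9, -11]].
Characteristic polynomial det(A - λI) = λ^2 + 10λ + 25 = 0.
Single eigenvalue λ = -5 with algebraic multiplicity 2.
Eigenvector v = (-2,-3); generalized eigenvector w with (A-λI)w=v is (-1,-1).
General solution: e^(-5t)[K_1·v + K_2·(t·v + w)].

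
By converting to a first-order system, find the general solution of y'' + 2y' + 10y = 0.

Let x_1 = y, x_2 = y'. Then x_1' = x_2 and x_2' = -10x_1 - 2x_2.
A = [[0,1],[-10,-2]]; det(A-λI) = λ^2 + 2λ + 10.
Eigenvalues λ = -1 ± 3i.

y(t) = C_1e^(-t)cos(3t) + C_2e^(-t)sin(3t)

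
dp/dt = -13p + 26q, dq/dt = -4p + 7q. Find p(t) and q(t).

p(t) = -2K_1e^(-3t)sin(2t) + 3K_1e^(-3t)cos(2t) + 3K_2e^(-3t)sin(2t) + 2K_2e^(-3t)cos(2t), q(t) = -K_1e^(-3t)sin(2t) + K_1e^(-3t)cos(2t) + K_2e^(-3t)sin(2t) + K_2e^(-3t)cos(2t)

Coefficient matrix A = [[-13, 26], [-4, 7]].
Characteristic polynomial det(A - λI) = λ^2 + 6λ + 13 = 0.
Eigenvalues λ = -3 ± 2i (complex conjugate pair).
For λ=-3+2i: an eigenvector is (3,1) - i(-2,-1) = (3 + 2i, 1 + i).
A real fundamental pair from Re and Im of e^((-3+2i)t)v: X_1 = e^(-3t)(cos(2t)·(3,1) + sin(2t)·(-2,-1)), X_2 = e^(-3t)(sin(2t)·(3,1) - cos(2t)·(-2,-1)).
General solution: K_1X_1 + K_2X_2.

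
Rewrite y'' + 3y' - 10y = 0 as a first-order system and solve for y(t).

Let x_1 = y, x_2 = y'. Then x_1' = x_2 and x_2' = 10x_1 - 3x_2.
A = [[0,1],[10,-3]]; det(A-λI) = λ^2 + 3λ - 10.
Eigenvalues λ = -5, 2 with eigenvectors (1,-5), (1,2).

y(t) = C_1e^(-5t) + C_2e^(2t)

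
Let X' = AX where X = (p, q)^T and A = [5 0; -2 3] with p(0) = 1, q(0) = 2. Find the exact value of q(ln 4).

-832

A = [[5,0],[-2,3]]; eigenvalues λ = 5, 3.
Eigenvectors: (-1,1) for λ=5, (0,-1) for λ=3.
From the initial condition, c_1 = -1, c_2 = -3.
q(ln 4) = (-1)(4^5)(1) + (-3)(4^3)(-1) = -832.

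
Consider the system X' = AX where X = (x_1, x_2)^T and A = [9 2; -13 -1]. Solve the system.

x_1(t) = C_1e^(4t)sin(t) - C_1e^(4t)cos(t) - C_2e^(4t)sin(t) - C_2e^(4t)cos(t), x_2(t) = -2C_1e^(4t)sin(t) + 3C_1e^(4t)cos(t) + 3C_2e^(4t)sin(t) + 2C_2e^(4t)cos(t)

Coefficient matrix A = [[9, 2], [-13, -1]].
Characteristic polynomial det(A - λI) = λ^2 - 8λ + 17 = 0.
Eigenvalues λ = 4 ± i (complex conjugate pair).
For λ=4+i: an eigenvector is (-1,3) - i(1,-2) = (-1 - i, 3 + 2i).
A real fundamental pair from Re and Im of e^((4+i)t)v: X_1 = e^(4t)(cos(t)·(-1,3) + sin(t)·(1,-2)), X_2 = e^(4t)(sin(t)·(-1,3) - cos(t)·(1,-2)).
General solution: C_1X_1 + C_2X_2.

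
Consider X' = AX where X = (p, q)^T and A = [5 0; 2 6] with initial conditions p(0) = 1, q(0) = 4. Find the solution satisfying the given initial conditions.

p(t) = e^(5t), q(t) = 6e^(6t) - 2e^(5t)

Coefficient matrix A = [[5, 0], [2, 6]].
Characteristic polynomial det(A - λI) = λ^2 - 11λ + 30 = 0.
Eigenvalues λ = 5, 6.
For λ=5: (A-λI) row 2 is [2, 1], so an eigenvector is (-1, 2).
For λ=6: (A-λI) row 1 is [-1, 0], so an eigenvector is (0, -1).
General solution: c_1e^(5t)(-1,2) + c_2e^(6t)(0,-1).
Applying p(0)=1, q(0)=4 gives c_1=-1, c_2=-6.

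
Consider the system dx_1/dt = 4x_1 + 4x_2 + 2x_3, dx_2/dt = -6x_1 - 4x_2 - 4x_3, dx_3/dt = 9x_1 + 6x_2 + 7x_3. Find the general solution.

Coefficient matrix A = [[4, 4, 2], [-6, -4, -4], [9, 6, 7]].
det(A - λI) = 0 gives eigenvalues λ = 4, 1, 2.
For λ=4: eigenvector (0,1,-2).
For λ=1: eigenvector (2,0,-3).
For λ=2: eigenvector (1,1,-3).
General solution: c_1e^(4t)(0,1,-2) + c_2e^(t)(2,0,-3) + c_3e^(2t)(1,1,-3).

x_1(t) = 2c_2e^(t) + c_3e^(2t), x_2(t) = c_1e^(4t) + c_3e^(2t), x_3(t) = -2c_1e^(4t) - 3c_2e^(t) - 3c_3e^(2t)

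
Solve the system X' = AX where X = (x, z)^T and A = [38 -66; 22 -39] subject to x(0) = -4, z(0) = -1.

x(t) = -10e^(5t) + 6e^(-6t), z(t) = -5e^(5t) + 4e^(-6t)

Coefficient matrix A = [[38, -66], [22, -39]].
Characteristic polynomial det(A - λI) = λ^2 + λ - 30 = 0.
Eigenvalues λ = -6, 5.
For λ=-6: (A-λI) row 1 is [44, -66], so an eigenvector is (-3, -2).
For λ=5: (A-λI) row 1 is [33, -66], so an eigenvector is (-2, -1).
General solution: C_1e^(-6t)(-3,-2) + C_2e^(5t)(-2,-1).
Applying x(0)=-4, z(0)=-1 gives C_1=-2, C_2=5.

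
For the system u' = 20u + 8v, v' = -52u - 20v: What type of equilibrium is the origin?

center

A = [[20,8],[-52,-20]]; det(A-λI) = λ^2 + 16.
λ = 0 ± 4i: zero real part.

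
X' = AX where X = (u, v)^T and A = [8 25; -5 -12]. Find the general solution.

u(t) = 2K_1e^(-2t)sin(5t) + K_1e^(-2t)cos(5t) + K_2e^(-2t)sin(5t) - 2K_2e^(-2t)cos(5t), v(t) = -K_1e^(-2t)sin(5t) + K_2e^(-2t)cos(5t)

Coefficient matrix A = [[8, 25], [-5, -12]].
Characteristic polynomial det(A - λI) = λ^2 + 4λ + 29 = 0.
Eigenvalues λ = -2 ± 5i (complex conjugate pair).
For λ=-2+5i: an eigenvector is (1,0) - i(2,-1) = (1 - 2i, 0 + i).
A real fundamental pair from Re and Im of e^((-2+5i)t)v: X_1 = e^(-2t)(cos(5t)·(1,0) + sin(5t)·(2,-1)), X_2 = e^(-2t)(sin(5t)·(1,0) - cos(5t)·(2,-1)).
General solution: K_1X_1 + K_2X_2.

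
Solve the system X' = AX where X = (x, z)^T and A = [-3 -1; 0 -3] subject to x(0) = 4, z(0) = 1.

x(t) = -te^(-3t) + 4e^(-3t), z(t) = e^(-3t)

Coefficient matrix A = [[-3, -1], [0, -3]].
Characteristic polynomial det(A - λI) = λ^2 + 6λ + 9 = 0.
Single eigenvalue λ = -3 with algebraic multiplicity 2.
Eigenvector v = (1,0); generalized eigenvector w with (A-λI)w=v is (3,-1).
General solution: e^(-3t)[K_1·v + K_2·(t·v + w)].
Applying x(0)=4, z(0)=1 gives K_1=7, K_2=-1.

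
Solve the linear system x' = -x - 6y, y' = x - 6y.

x(t) = 2c_1e^(-4t) + 3c_2e^(-3t), y(t) = c_1e^(-4t) + c_2e^(-3t)

Coefficient matrix A = [[-1, -6], [1, -6]].
Characteristic polynomial det(A - λI) = λ^2 + 7λ + 12 = 0.
Eigenvalues λ = -4, -3.
For λ=-4: (A-λI) row 1 is [3, -6], so an eigenvector is (2, 1).
For λ=-3: (A-λI) row 1 is [2, -6], so an eigenvector is (3, 1).
General solution: c_1e^(-4t)(2,1) + c_2e^(-3t)(3,1).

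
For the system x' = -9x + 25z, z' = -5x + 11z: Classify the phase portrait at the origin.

unstable spiral

A = [[-9,25],[-5,11]]; det(A-λI) = λ^2 - 2λ + 26.
λ = 1 ± 5i: positive real part.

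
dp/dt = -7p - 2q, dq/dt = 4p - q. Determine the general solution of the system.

p(t) = K_1e^(-3t) + K_2e^(-5t), q(t) = -2K_1e^(-3t) - K_2e^(-5t)

Coefficient matrix A = [[-7, -2], [4, -1]].
Characteristic polynomial det(A - λI) = λ^2 + 8λ + 15 = 0.
Eigenvalues λ = -3, -5.
For λ=-3: (A-λI) row 1 is [-4, -2], so an eigenvector is (1, -2).
For λ=-5: (A-λI) row 1 is [-2, -2], so an eigenvector is (1, -1).
General solution: K_1e^(-3t)(1,-2) + K_2e^(-5t)(1,-1).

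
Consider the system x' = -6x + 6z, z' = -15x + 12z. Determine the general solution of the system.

x(t) = -C_1e^(3t)sin(3t) + C_1e^(3t)cos(3t) + C_2e^(3t)sin(3t) + C_2e^(3t)cos(3t), z(t) = -2C_1e^(3t)sin(3t) + C_1e^(3t)cos(3t) + C_2e^(3t)sin(3t) + 2C_2e^(3t)cos(3t)

Coefficient matrix A = [[-6, 6], [-15, 12]].
Characteristic polynomial det(A - λI) = λ^2 - 6λ + 18 = 0.
Eigenvalues λ = 3 ± 3i (complex conjugate pair).
For λ=3+3i: an eigenvector is (1,1) - i(-1,-2) = (1 + i, 1 + 2i).
A real fundamental pair from Re and Im of e^((3+3i)t)v: X_1 = e^(3t)(cos(3t)·(1,1) + sin(3t)·(-1,-2)), X_2 = e^(3t)(sin(3t)·(1,1) - cos(3t)·(-1,-2)).
General solution: C_1X_1 + C_2X_2.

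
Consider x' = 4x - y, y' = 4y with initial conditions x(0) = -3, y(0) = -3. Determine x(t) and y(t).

x(t) = 3te^(4t) - 3e^(4t), y(t) = -3e^(4t)

Coefficient matrix A = [[4, -1], [0, 4]].
Characteristic polynomial det(A - λI) = λ^2 - 8λ + 16 = 0.
Single eigenvalue λ = 4 with algebraic multiplicity 2.
Eigenvector v = (-1,0); generalized eigenvector w with (A-λI)w=v is (3,1).
General solution: e^(4t)[C_1·v + C_2·(t·v + w)].
Applying x(0)=-3, y(0)=-3 gives C_1=-6, C_2=-3.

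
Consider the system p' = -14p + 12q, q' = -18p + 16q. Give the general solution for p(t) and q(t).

Coefficient matrix A = [[-14, 12], [-18, 16]].
Characteristic polynomial det(A - λI) = λ^2 - 2λ - 8 = 0.
Eigenvalues λ = -2, 4.
For λ=-2: (A-λI) row 1 is [-12, 12], so an eigenvector is (-1, -1).
For λ=4: (A-λI) row 1 is [-18, 12], so an eigenvector is (-2, -3).
General solution: C_1e^(-2t)(-1,-1) + C_2e^(4t)(-2,-3).

p(t) = -C_1e^(-2t) - 2C_2e^(4t), q(t) = -C_1e^(-2t) - 3C_2e^(4t)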